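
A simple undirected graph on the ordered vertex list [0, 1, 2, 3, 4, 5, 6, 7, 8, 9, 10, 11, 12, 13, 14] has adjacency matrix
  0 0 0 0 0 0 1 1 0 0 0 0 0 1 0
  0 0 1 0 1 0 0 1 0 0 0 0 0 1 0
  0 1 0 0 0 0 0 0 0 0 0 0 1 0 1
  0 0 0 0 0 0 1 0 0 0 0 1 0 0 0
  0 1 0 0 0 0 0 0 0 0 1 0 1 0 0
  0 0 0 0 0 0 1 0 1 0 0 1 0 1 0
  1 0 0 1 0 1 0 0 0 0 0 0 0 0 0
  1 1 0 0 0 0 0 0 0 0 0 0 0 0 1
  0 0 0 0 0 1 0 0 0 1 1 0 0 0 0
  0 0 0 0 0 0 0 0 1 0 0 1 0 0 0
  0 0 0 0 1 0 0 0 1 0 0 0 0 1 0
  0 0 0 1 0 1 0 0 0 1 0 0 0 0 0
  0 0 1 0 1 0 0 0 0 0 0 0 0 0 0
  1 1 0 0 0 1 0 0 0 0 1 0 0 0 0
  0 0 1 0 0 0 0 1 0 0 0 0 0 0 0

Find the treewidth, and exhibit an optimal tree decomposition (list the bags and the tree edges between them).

The largest bag has 4 vertices, giving width 3; this decomposition certifies tw(G) ≤ 3. For the lower bound: the 4 vertex sets {3,9,11}, {8}, {5}, {0,6,10,13} are disjoint, each induces a connected subgraph, and every pair is joined by at least one edge of G. Contracting each set to a single vertex therefore yields K_{4} as a minor, and since treewidth is minor-monotone, tw(G) ≥ tw(K_{4}) = 3. Therefore the treewidth is 3.

Treewidth 3.
One such decomposition:
Bags: B1 = {3, 8, 9, 11}  B2 = {3, 5, 8, 11}  B3 = {3, 5, 6, 8}  B4 = {5, 6, 8, 10}  B5 = {5, 6, 10, 13}  B6 = {0, 6, 10, 13}  B7 = {0, 4, 10, 13}  B8 = {0, 1, 4, 13}  B9 = {0, 1, 4, 7}  B10 = {1, 4, 7, 12}  B11 = {1, 2, 7, 12}  B12 = {2, 7, 12, 14}
Tree: B1–B2, B2–B3, B3–B4, B4–B5, B5–B6, B6–B7, B7–B8, B8–B9, B9–B10, B10–B11, B11–B12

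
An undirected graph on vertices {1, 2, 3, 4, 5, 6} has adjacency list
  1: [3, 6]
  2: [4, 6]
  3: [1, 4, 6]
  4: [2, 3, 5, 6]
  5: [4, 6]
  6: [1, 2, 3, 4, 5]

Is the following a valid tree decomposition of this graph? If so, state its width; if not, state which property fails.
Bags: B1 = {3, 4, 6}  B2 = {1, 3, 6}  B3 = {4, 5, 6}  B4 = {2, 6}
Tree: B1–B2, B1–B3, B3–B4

No — edge (4,2) lies in no bag.

A tree decomposition must satisfy three properties: every vertex lies in some bag; for every edge, both endpoints lie together in some bag; and for every vertex, the bags containing it form a connected subtree. Here edge (4,2) lies in no bag, so the decomposition is invalid.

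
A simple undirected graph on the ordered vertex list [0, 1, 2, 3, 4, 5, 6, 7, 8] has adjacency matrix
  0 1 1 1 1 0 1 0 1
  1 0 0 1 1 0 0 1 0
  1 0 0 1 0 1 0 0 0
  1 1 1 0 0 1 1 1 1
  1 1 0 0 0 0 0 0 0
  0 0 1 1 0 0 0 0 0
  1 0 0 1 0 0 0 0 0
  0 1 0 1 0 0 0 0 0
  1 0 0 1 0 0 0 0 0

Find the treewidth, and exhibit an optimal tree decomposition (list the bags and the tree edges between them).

Treewidth 2.
Bags: B1 = {0, 3, 8}  B2 = {0, 2, 3}  B3 = {0, 3, 6}  B4 = {0, 1, 3}  B5 = {1, 3, 7}  B6 = {0, 1, 4}  B7 = {2, 3, 5}
Tree: B1–B2, B2–B3, B2–B4, B4–B5, B4–B6, B2–B7

Each bag holds 3 vertices, so the decomposition has width 2, which upper-bounds the treewidth. Conversely, {0, 3, 8} is a clique of size 3, and the vertices of any clique must share a bag in every tree decomposition; so some bag has ≥ 3 vertices and tw(G) ≥ 2. Hence tw(G) = 2 exactly.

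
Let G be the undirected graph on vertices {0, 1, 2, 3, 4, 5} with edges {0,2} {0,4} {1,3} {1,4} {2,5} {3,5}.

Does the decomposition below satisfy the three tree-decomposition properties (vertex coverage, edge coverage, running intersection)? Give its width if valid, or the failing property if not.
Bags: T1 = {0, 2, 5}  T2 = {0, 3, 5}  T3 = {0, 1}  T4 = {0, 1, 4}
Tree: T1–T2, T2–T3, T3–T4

No — edge (3,1) lies in no bag.

A tree decomposition must satisfy three properties: every vertex lies in some bag; for every edge, both endpoints lie together in some bag; and for every vertex, the bags containing it form a connected subtree. Here edge (3,1) lies in no bag, so the decomposition is invalid.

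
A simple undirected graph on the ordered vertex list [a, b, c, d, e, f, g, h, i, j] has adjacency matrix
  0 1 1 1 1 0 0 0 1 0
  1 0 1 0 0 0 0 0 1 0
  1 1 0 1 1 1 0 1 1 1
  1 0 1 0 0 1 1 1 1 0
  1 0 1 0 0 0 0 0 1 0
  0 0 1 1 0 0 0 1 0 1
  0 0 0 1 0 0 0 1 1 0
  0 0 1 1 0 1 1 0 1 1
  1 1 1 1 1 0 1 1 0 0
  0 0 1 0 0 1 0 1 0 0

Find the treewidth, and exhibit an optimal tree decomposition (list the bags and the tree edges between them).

The largest bag has 4 vertices, giving width 3; this decomposition certifies tw(G) ≤ 3. On the other hand G contains the 4-clique {d, g, h, i}. A clique must lie in a single bag of any decomposition, so no decomposition can have width below 3. The upper and lower bounds meet at 3, so that is the treewidth.

Treewidth 3.
One optimal decomposition is:
Bags: B1 = {c, d, h, i}  B2 = {c, d, f, h}  B3 = {c, f, h, j}  B4 = {a, c, d, i}  B5 = {a, c, e, i}  B6 = {a, b, c, i}  B7 = {d, g, h, i}
Tree: B1–B2, B2–B3, B1–B4, B4–B5, B5–B6, B1–B7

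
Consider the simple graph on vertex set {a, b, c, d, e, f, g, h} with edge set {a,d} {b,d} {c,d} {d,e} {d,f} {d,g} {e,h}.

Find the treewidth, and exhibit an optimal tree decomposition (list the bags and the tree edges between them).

Treewidth 1.
One such decomposition:
Bags: B1 = {d, e}  B2 = {d, g}  B3 = {e, h}  B4 = {d, f}  B5 = {b, d}  B6 = {a, d}  B7 = {c, d}
Tree: B1–B2, B1–B3, B2–B4, B1–B5, B2–B6, B5–B7

Every bag has size at most 2, so the width is 2 − 1 = 1 and tw(G) ≤ 1. G has an edge, so its treewidth is at least 1. The upper and lower bounds meet at 1, so that is the treewidth.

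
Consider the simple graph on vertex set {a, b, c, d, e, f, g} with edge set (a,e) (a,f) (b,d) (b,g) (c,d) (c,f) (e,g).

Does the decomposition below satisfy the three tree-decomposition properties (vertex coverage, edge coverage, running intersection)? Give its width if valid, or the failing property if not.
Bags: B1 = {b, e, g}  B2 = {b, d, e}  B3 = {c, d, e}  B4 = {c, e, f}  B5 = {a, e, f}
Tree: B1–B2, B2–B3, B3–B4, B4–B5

Checking the three conditions: (i) the bags cover all of {a, b, c, d, e, f, g}; (ii) for each edge, some bag contains both endpoints; (iii) the bags containing any fixed vertex form a subtree. All hold, so the decomposition is valid with width 3 − 1 = 2.

Yes; width 2.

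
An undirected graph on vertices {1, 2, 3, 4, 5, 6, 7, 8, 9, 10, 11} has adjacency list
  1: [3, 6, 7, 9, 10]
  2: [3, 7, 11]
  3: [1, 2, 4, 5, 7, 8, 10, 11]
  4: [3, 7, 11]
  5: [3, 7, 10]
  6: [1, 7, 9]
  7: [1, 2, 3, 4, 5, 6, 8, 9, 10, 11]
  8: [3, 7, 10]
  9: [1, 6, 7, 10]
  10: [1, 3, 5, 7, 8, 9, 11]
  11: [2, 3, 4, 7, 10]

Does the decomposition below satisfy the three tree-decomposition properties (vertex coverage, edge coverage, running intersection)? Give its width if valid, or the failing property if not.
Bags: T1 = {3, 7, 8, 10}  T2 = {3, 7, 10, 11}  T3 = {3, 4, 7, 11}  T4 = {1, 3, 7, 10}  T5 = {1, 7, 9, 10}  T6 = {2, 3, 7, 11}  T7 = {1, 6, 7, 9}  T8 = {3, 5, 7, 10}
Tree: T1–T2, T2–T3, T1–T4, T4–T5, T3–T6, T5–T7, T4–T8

Yes; width 3.

Vertex coverage: the bags together contain {1, 2, 3, 4, 5, 6, 7, 8, 9, 10, 11}, the full vertex set. Edge coverage: each edge of G has both endpoints in at least one bag. Running intersection: for every vertex, the bags containing it form a connected subtree. All three properties hold, so this is a valid tree decomposition of width max|bag| − 1 = 3, and hence tw(G) ≤ 3.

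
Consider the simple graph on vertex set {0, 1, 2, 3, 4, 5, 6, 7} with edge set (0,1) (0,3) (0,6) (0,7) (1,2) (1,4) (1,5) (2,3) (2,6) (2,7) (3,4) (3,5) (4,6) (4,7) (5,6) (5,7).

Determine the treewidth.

4

A width-4 tree decomposition is:
Bags: B1 = {1, 3, 5, 6, 7}  B2 = {1, 3, 4, 6, 7}  B3 = {0, 1, 3, 6, 7}  B4 = {1, 2, 3, 6, 7}
Tree: B1–B2, B2–B3, B3–B4
Every bag has size at most 5, so the width is 5 − 1 = 4 and tw(G) ≤ 4. For the lower bound: the 5 vertex sets {5,6}, {1,4}, {0,7}, {3}, {2} are disjoint, each induces a connected subgraph, and every pair is joined by at least one edge of G. Contracting each set to a single vertex therefore yields K_{5} as a minor, and since treewidth is minor-monotone, tw(G) ≥ tw(K_{5}) = 4. Combining the bounds, tw(G) = 4.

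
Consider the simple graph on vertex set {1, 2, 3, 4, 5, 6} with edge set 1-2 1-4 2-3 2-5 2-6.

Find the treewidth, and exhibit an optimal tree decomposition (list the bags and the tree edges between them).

Treewidth 1.
Bags: B1 = {1, 4}  B2 = {1, 2}  B3 = {2, 3}  B4 = {2, 5}  B5 = {2, 6}
Tree: B1–B2, B2–B3, B2–B4, B4–B5

The largest bag has 2 vertices, giving width 1; this decomposition certifies tw(G) ≤ 1. Since G has at least one edge (e.g. 1–4), it is not an edgeless graph, so tw(G) ≥ 1. The upper and lower bounds meet at 1, so that is the treewidth.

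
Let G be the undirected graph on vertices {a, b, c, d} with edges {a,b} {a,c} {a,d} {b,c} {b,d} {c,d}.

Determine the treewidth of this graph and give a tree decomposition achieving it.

With just one bag of size 4, the width is 4 − 1 = 3, so tw(G) ≤ 3. On the other hand G contains the 4-clique {a, b, c, d}. A clique must lie in a single bag of any decomposition, so no decomposition can have width below 3. The upper and lower bounds meet at 3, so that is the treewidth.

Treewidth 3.
One optimal decomposition is:
Bags: B1 = {a, b, c, d}
Tree: (single bag)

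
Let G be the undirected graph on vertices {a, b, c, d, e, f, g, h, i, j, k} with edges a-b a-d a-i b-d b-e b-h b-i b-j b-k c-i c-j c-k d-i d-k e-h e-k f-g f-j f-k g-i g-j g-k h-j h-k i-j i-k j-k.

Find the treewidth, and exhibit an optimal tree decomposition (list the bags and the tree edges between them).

Each bag holds 4 vertices, so the decomposition has width 3, which upper-bounds the treewidth. Conversely, {a, b, d, i} is a clique of size 4, and the vertices of any clique must share a bag in every tree decomposition; so some bag has ≥ 4 vertices and tw(G) ≥ 3. Hence tw(G) = 3 exactly.

Treewidth 3.
Bags: B1 = {b, i, j, k}  B2 = {c, i, j, k}  B3 = {b, d, i, k}  B4 = {g, i, j, k}  B5 = {a, b, d, i}  B6 = {f, g, j, k}  B7 = {b, h, j, k}  B8 = {b, e, h, k}
Tree: B1–B2, B1–B3, B1–B4, B3–B5, B4–B6, B1–B7, B7–B8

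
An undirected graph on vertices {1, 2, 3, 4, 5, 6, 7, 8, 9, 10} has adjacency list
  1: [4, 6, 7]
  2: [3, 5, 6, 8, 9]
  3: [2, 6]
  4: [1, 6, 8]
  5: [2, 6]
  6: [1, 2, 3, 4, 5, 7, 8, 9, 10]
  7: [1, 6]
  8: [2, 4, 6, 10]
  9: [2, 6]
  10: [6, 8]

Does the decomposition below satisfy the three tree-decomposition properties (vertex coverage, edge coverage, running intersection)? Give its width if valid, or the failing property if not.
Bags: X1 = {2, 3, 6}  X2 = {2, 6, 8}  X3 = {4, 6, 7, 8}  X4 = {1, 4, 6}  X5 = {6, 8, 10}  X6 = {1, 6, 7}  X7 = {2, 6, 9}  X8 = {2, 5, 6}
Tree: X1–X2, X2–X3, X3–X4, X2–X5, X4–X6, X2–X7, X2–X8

A tree decomposition must satisfy three properties: every vertex lies in some bag; for every edge, both endpoints lie together in some bag; and for every vertex, the bags containing it form a connected subtree. Here bags containing vertex 7 are not connected in the tree, so the decomposition is invalid.

No — bags containing vertex 7 are not connected in the tree.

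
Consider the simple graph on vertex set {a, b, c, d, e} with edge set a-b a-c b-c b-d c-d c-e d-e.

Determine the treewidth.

A width-2 tree decomposition is:
Bags: B1 = {a, b, c}  B2 = {b, c, d}  B3 = {c, d, e}
Tree: B1–B2, B2–B3
Each bag holds 3 vertices, so the decomposition has width 2, which upper-bounds the treewidth. Conversely, {c, d, e} is a clique of size 3, and the vertices of any clique must share a bag in every tree decomposition; so some bag has ≥ 3 vertices and tw(G) ≥ 2. Combining the bounds, tw(G) = 2.

2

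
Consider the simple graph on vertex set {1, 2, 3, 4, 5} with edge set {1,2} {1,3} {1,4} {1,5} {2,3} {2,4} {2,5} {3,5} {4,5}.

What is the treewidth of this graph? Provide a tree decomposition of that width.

Treewidth 3.
One optimal decomposition is:
Bags: B1 = {1, 2, 3, 5}  B2 = {1, 2, 4, 5}
Tree: B1–B2

The largest bag has 4 vertices, giving width 3; this decomposition certifies tw(G) ≤ 3. Conversely, {1, 2, 3, 5} is a clique of size 4, and the vertices of any clique must share a bag in every tree decomposition; so some bag has ≥ 4 vertices and tw(G) ≥ 3. The upper and lower bounds meet at 3, so that is the treewidth.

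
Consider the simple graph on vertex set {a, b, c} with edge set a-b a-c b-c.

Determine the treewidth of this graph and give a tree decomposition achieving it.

With just one bag of size 3, the width is 3 − 1 = 2, so tw(G) ≤ 2. For the lower bound, the 3 vertices {a, b, c} are pairwise adjacent, and any tree decomposition puts a clique entirely inside one bag — forcing width ≥ 2. Hence tw(G) = 2 exactly.

Treewidth 2.
One optimal decomposition is:
Bags: B1 = {a, b, c}
Tree: (single bag)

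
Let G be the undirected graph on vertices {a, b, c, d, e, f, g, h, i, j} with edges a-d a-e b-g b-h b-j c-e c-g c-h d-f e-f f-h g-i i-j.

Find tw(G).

A width-2 tree decomposition is:
Bags: B1 = {b, i, j}  B2 = {b, g, i}  B3 = {b, g, h}  B4 = {c, g, h}  B5 = {c, f, h}  B6 = {c, e, f}  B7 = {d, e, f}  B8 = {a, d, e}
Tree: B1–B2, B2–B3, B3–B4, B4–B5, B5–B6, B6–B7, B7–B8
Every bag has size at most 3, so the width is 3 − 1 = 2 and tw(G) ≤ 2. Since j–i–g–b–j is a cycle in G, G is not acyclic. Forests are exactly the graphs of treewidth ≤ 1, so tw(G) ≥ 2. The upper and lower bounds meet at 2, so that is the treewidth.

2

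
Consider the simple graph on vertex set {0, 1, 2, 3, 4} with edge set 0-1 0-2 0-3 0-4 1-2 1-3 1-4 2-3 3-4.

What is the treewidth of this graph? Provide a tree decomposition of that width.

The largest bag has 4 vertices, giving width 3; this decomposition certifies tw(G) ≤ 3. Conversely, {0, 1, 2, 3} is a clique of size 4, and the vertices of any clique must share a bag in every tree decomposition; so some bag has ≥ 4 vertices and tw(G) ≥ 3. Combining the bounds, tw(G) = 3.

Treewidth 3.
One such decomposition:
Bags: B1 = {0, 1, 2, 3}  B2 = {0, 1, 3, 4}
Tree: B1–B2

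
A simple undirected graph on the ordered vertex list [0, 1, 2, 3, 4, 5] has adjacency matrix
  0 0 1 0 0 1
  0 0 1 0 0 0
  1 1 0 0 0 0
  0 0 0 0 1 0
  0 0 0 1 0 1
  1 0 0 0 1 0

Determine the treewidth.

A width-1 tree decomposition is:
Bags: B1 = {1, 2}  B2 = {0, 2}  B3 = {0, 5}  B4 = {4, 5}  B5 = {3, 4}
Tree: B1–B2, B2–B3, B3–B4, B4–B5
The largest bag has 2 vertices, giving width 1; this decomposition certifies tw(G) ≤ 1. Any graph with an edge has treewidth ≥ 1, and G has the edge 1–2. Hence tw(G) = 1 exactly.

1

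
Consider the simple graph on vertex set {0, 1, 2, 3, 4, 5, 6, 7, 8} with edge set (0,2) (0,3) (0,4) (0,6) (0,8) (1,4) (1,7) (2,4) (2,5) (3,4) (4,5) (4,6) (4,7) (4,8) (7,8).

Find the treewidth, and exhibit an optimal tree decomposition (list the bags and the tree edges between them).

Treewidth 2.
One optimal decomposition is:
Bags: B1 = {0, 2, 4}  B2 = {0, 3, 4}  B3 = {0, 4, 8}  B4 = {0, 4, 6}  B5 = {4, 7, 8}  B6 = {2, 4, 5}  B7 = {1, 4, 7}
Tree: B1–B2, B2–B3, B3–B4, B3–B5, B1–B6, B5–B7

Each bag holds 3 vertices, so the decomposition has width 2, which upper-bounds the treewidth. On the other hand G contains the 3-clique {0, 4, 8}. A clique must lie in a single bag of any decomposition, so no decomposition can have width below 2. Hence tw(G) = 2 exactly.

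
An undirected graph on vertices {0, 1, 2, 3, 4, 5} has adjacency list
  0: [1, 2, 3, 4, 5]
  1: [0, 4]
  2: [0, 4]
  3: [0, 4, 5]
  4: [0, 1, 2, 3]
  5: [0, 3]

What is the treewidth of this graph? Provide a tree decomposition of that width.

Every bag has size at most 3, so the width is 3 − 1 = 2 and tw(G) ≤ 2. For the lower bound, the 3 vertices {0, 1, 4} are pairwise adjacent, and any tree decomposition puts a clique entirely inside one bag — forcing width ≥ 2. Therefore the treewidth is 2.

Treewidth 2.
One such decomposition:
Bags: B1 = {0, 3, 4}  B2 = {0, 2, 4}  B3 = {0, 3, 5}  B4 = {0, 1, 4}
Tree: B1–B2, B1–B3, B1–B4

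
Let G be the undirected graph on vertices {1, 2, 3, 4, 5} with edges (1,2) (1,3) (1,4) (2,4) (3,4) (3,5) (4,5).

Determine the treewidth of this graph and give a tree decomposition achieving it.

Treewidth 2.
One such decomposition:
Bags: B1 = {3, 4, 5}  B2 = {1, 3, 4}  B3 = {1, 2, 4}
Tree: B1–B2, B2–B3

Each bag holds 3 vertices, so the decomposition has width 2, which upper-bounds the treewidth. For the lower bound, the 3 vertices {1, 2, 4} are pairwise adjacent, and any tree decomposition puts a clique entirely inside one bag — forcing width ≥ 2. Therefore the treewidth is 2.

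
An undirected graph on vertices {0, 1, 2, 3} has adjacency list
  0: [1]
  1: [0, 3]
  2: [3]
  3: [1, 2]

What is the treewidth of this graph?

1

A width-1 tree decomposition is:
Bags: B1 = {0, 1}  B2 = {1, 3}  B3 = {2, 3}
Tree: B1–B2, B2–B3
Each bag holds 2 vertices, so the decomposition has width 1, which upper-bounds the treewidth. Since G has at least one edge (e.g. 0–1), it is not an edgeless graph, so tw(G) ≥ 1. The upper and lower bounds meet at 1, so that is the treewidth.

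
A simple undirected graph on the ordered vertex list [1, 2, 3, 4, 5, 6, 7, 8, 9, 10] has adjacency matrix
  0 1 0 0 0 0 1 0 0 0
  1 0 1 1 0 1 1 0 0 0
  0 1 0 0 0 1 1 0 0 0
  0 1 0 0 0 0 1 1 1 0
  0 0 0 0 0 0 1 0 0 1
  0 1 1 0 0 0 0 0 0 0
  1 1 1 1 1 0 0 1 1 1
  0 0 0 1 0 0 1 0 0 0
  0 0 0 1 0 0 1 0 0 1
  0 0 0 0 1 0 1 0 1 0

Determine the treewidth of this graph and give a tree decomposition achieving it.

Treewidth 2.
One such decomposition:
Bags: B1 = {2, 4, 7}  B2 = {1, 2, 7}  B3 = {2, 3, 7}  B4 = {4, 7, 8}  B5 = {4, 7, 9}  B6 = {7, 9, 10}  B7 = {2, 3, 6}  B8 = {5, 7, 10}
Tree: B1–B2, B1–B3, B1–B4, B1–B5, B5–B6, B3–B7, B6–B8

Every bag has size at most 3, so the width is 3 − 1 = 2 and tw(G) ≤ 2. For the lower bound, the 3 vertices {2, 3, 6} are pairwise adjacent, and any tree decomposition puts a clique entirely inside one bag — forcing width ≥ 2. Combining the bounds, tw(G) = 2.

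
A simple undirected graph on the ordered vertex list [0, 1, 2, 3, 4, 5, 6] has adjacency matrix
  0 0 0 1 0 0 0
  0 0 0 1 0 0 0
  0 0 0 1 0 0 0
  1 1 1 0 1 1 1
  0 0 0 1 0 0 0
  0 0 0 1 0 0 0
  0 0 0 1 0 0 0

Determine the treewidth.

1

A width-1 tree decomposition is:
Bags: B1 = {2, 3}  B2 = {0, 3}  B3 = {3, 6}  B4 = {3, 4}  B5 = {1, 3}  B6 = {3, 5}
Tree: B1–B2, B2–B3, B1–B4, B4–B5, B2–B6
Each bag holds 2 vertices, so the decomposition has width 1, which upper-bounds the treewidth. Since G has at least one edge (e.g. 2–3), it is not an edgeless graph, so tw(G) ≥ 1. The upper and lower bounds meet at 1, so that is the treewidth.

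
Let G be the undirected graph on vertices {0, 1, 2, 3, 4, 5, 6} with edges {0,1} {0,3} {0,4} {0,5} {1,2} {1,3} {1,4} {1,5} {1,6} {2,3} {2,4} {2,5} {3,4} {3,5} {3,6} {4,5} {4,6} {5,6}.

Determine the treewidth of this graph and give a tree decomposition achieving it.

Every bag has size at most 5, so the width is 5 − 1 = 4 and tw(G) ≤ 4. Conversely, {0, 1, 3, 4, 5} is a clique of size 5, and the vertices of any clique must share a bag in every tree decomposition; so some bag has ≥ 5 vertices and tw(G) ≥ 4. The upper and lower bounds meet at 4, so that is the treewidth.

Treewidth 4.
One optimal decomposition is:
Bags: B1 = {0, 1, 3, 4, 5}  B2 = {1, 3, 4, 5, 6}  B3 = {1, 2, 3, 4, 5}
Tree: B1–B2, B1–B3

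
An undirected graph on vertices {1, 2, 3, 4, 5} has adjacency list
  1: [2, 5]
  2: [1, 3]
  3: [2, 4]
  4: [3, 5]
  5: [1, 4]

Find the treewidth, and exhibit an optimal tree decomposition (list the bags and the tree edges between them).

Each bag holds 3 vertices, so the decomposition has width 2, which upper-bounds the treewidth. For the lower bound, G contains the cycle 1–2–3–4–5–1, so G is not a forest; only forests have treewidth ≤ 1, hence tw(G) ≥ 2. Hence tw(G) = 2 exactly.

Treewidth 2.
One such decomposition:
Bags: B1 = {1, 2, 3}  B2 = {1, 3, 4}  B3 = {1, 4, 5}
Tree: B1–B2, B2–B3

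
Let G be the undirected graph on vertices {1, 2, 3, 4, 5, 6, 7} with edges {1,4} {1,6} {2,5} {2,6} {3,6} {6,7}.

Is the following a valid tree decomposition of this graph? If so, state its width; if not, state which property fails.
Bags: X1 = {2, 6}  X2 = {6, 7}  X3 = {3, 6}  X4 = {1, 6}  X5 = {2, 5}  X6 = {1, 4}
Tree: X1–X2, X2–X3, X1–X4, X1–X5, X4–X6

Yes; width 1.

Checking the three conditions: (i) the bags cover all of {1, 2, 3, 4, 5, 6, 7}; (ii) for each edge, some bag contains both endpoints; (iii) the bags containing any fixed vertex form a subtree. All hold, so the decomposition is valid with width 2 − 1 = 1.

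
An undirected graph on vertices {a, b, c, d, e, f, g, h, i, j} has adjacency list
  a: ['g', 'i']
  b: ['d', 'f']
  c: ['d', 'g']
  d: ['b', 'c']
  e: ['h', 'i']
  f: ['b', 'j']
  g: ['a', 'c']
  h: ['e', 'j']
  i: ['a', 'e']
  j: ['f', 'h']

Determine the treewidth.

A width-2 tree decomposition is:
Bags: B1 = {a, e, i}  B2 = {a, e, h}  B3 = {a, h, j}  B4 = {a, f, j}  B5 = {a, b, f}  B6 = {a, b, d}  B7 = {a, c, d}  B8 = {a, c, g}
Tree: B1–B2, B2–B3, B3–B4, B4–B5, B5–B6, B6–B7, B7–B8
The largest bag has 3 vertices, giving width 2; this decomposition certifies tw(G) ≤ 2. For the lower bound, G contains the cycle a–i–e–h–j–f–b–d–c–g–a, so G is not a forest; only forests have treewidth ≤ 1, hence tw(G) ≥ 2. The upper and lower bounds meet at 2, so that is the treewidth.

2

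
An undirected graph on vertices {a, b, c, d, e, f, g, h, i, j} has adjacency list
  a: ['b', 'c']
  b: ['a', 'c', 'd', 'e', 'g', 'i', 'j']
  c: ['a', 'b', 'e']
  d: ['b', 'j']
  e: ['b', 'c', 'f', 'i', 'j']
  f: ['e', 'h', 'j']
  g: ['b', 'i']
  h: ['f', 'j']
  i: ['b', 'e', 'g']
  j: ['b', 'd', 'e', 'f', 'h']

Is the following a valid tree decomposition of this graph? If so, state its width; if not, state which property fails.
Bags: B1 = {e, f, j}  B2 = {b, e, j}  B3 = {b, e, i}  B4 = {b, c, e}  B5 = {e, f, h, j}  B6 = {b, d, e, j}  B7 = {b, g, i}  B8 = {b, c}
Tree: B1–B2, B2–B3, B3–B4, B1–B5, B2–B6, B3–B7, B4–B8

No — vertex a appears in no bag.

A tree decomposition must satisfy three properties: every vertex lies in some bag; for every edge, both endpoints lie together in some bag; and for every vertex, the bags containing it form a connected subtree. Here vertex a appears in no bag, so the decomposition is invalid.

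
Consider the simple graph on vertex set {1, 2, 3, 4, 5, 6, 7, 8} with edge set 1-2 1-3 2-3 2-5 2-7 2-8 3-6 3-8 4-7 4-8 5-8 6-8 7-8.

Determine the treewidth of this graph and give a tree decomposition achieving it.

Each bag holds 3 vertices, so the decomposition has width 2, which upper-bounds the treewidth. On the other hand G contains the 3-clique {2, 3, 8}. A clique must lie in a single bag of any decomposition, so no decomposition can have width below 2. Hence tw(G) = 2 exactly.

Treewidth 2.
One such decomposition:
Bags: B1 = {3, 6, 8}  B2 = {2, 3, 8}  B3 = {2, 7, 8}  B4 = {1, 2, 3}  B5 = {2, 5, 8}  B6 = {4, 7, 8}
Tree: B1–B2, B2–B3, B2–B4, B2–B5, B3–B6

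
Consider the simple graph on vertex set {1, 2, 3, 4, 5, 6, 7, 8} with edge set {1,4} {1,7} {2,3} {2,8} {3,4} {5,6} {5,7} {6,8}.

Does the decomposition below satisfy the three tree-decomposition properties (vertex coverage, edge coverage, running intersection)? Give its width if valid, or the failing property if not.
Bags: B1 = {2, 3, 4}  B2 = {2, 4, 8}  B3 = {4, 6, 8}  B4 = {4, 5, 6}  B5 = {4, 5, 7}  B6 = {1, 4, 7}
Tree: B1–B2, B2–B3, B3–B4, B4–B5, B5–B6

Yes; width 2.

Every vertex of G appears in some bag (union = {1, 2, 3, 4, 5, 6, 7, 8}); every edge is covered by a bag; and for each vertex v the set of bags containing v is connected in the bag tree. The decomposition is therefore valid. The largest bag has 3 vertices, so the width is 2.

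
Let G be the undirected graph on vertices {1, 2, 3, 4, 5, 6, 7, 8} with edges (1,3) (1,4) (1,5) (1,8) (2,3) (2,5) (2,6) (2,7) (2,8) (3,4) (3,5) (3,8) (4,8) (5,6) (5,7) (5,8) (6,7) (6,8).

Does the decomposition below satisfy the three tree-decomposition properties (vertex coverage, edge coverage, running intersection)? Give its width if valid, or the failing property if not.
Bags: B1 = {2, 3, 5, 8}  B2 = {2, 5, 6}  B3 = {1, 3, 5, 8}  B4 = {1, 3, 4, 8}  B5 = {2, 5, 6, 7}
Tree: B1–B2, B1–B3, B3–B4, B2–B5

No — edge (8,6) lies in no bag.

A tree decomposition must satisfy three properties: every vertex lies in some bag; for every edge, both endpoints lie together in some bag; and for every vertex, the bags containing it form a connected subtree. Here edge (8,6) lies in no bag, so the decomposition is invalid.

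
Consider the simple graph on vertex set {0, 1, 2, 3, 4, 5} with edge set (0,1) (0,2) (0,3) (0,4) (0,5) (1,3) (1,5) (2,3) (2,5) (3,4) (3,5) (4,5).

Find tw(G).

A width-3 tree decomposition is:
Bags: B1 = {0, 2, 3, 5}  B2 = {0, 3, 4, 5}  B3 = {0, 1, 3, 5}
Tree: B1–B2, B2–B3
Every bag has size at most 4, so the width is 4 − 1 = 3 and tw(G) ≤ 3. For the lower bound, the 4 vertices {0, 1, 3, 5} are pairwise adjacent, and any tree decomposition puts a clique entirely inside one bag — forcing width ≥ 3. Combining the bounds, tw(G) = 3.

3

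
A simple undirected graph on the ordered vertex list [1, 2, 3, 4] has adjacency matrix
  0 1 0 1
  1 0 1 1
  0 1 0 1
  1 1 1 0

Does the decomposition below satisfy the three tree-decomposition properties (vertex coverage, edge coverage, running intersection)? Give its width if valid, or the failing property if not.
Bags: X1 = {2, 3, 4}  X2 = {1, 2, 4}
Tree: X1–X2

Yes; width 2.

Vertex coverage: the bags together contain {1, 2, 3, 4}, the full vertex set. Edge coverage: each edge of G has both endpoints in at least one bag. Running intersection: for every vertex, the bags containing it form a connected subtree. All three properties hold, so this is a valid tree decomposition of width max|bag| − 1 = 2, and hence tw(G) ≤ 2.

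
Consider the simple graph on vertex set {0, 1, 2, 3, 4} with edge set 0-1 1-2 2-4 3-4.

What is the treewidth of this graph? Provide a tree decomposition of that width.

Every bag has size at most 2, so the width is 2 − 1 = 1 and tw(G) ≤ 1. G has an edge, so its treewidth is at least 1. Combining the bounds, tw(G) = 1.

Treewidth 1.
One such decomposition:
Bags: B1 = {3, 4}  B2 = {2, 4}  B3 = {1, 2}  B4 = {0, 1}
Tree: B1–B2, B2–B3, B3–B4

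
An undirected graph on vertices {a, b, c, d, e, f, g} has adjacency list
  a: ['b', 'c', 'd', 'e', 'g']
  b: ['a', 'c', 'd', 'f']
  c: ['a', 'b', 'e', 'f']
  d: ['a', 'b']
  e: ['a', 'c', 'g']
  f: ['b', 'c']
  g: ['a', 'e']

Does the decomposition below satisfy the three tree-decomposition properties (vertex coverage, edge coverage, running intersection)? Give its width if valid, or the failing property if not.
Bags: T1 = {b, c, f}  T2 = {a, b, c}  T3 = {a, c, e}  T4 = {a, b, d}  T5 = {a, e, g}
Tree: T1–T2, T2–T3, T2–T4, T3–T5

Yes; width 2.

Vertex coverage: the bags together contain {a, b, c, d, e, f, g}, the full vertex set. Edge coverage: each edge of G has both endpoints in at least one bag. Running intersection: for every vertex, the bags containing it form a connected subtree. All three properties hold, so this is a valid tree decomposition of width max|bag| − 1 = 2, and hence tw(G) ≤ 2.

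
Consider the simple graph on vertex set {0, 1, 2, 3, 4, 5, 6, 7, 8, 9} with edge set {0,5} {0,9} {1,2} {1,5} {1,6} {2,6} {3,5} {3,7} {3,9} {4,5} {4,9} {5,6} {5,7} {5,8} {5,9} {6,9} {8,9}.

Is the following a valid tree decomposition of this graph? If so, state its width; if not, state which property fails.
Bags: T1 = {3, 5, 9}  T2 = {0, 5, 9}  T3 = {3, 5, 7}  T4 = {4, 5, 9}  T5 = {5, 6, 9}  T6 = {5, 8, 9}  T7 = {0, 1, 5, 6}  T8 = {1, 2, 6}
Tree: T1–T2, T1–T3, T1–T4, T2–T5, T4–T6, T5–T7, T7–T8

A tree decomposition must satisfy three properties: every vertex lies in some bag; for every edge, both endpoints lie together in some bag; and for every vertex, the bags containing it form a connected subtree. Here bags containing vertex 0 are not connected in the tree, so the decomposition is invalid.

No — bags containing vertex 0 are not connected in the tree.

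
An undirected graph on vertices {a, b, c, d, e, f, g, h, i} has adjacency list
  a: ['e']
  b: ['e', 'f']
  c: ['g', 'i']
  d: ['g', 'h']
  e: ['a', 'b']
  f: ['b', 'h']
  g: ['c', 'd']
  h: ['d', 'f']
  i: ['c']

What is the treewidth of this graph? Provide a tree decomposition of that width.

Every bag has size at most 2, so the width is 2 − 1 = 1 and tw(G) ≤ 1. Any graph with an edge has treewidth ≥ 1, and G has the edge a–e. The upper and lower bounds meet at 1, so that is the treewidth.

Treewidth 1.
One optimal decomposition is:
Bags: B1 = {a, e}  B2 = {b, e}  B3 = {b, f}  B4 = {f, h}  B5 = {d, h}  B6 = {d, g}  B7 = {c, g}  B8 = {c, i}
Tree: B1–B2, B2–B3, B3–B4, B4–B5, B5–B6, B6–B7, B7–B8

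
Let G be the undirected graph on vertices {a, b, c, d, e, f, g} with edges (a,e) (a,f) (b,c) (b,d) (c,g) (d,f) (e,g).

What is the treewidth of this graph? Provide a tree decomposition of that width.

Treewidth 2.
Bags: B1 = {a, e, f}  B2 = {d, e, f}  B3 = {b, d, e}  B4 = {b, c, e}  B5 = {c, e, g}
Tree: B1–B2, B2–B3, B3–B4, B4–B5

Each bag holds 3 vertices, so the decomposition has width 2, which upper-bounds the treewidth. For the lower bound, G contains the cycle e–a–f–d–b–c–g–e, so G is not a forest; only forests have treewidth ≤ 1, hence tw(G) ≥ 2. The upper and lower bounds meet at 2, so that is the treewidth.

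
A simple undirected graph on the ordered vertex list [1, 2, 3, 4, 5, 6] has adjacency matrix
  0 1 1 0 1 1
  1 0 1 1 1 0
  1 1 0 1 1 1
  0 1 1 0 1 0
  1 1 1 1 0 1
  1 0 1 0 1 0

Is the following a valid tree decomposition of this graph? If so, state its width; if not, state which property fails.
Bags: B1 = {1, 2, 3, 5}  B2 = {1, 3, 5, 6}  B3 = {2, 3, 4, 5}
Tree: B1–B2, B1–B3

Yes; width 3.

Every vertex of G appears in some bag (union = {1, 2, 3, 4, 5, 6}); every edge is covered by a bag; and for each vertex v the set of bags containing v is connected in the bag tree. The decomposition is therefore valid. The largest bag has 4 vertices, so the width is 3.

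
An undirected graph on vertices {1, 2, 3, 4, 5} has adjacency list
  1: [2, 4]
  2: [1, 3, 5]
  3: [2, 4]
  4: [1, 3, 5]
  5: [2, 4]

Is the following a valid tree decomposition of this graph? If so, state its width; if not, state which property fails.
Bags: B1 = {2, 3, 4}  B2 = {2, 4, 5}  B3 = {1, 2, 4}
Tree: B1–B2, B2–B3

Yes; width 2.

Vertex coverage: the bags together contain {1, 2, 3, 4, 5}, the full vertex set. Edge coverage: each edge of G has both endpoints in at least one bag. Running intersection: for every vertex, the bags containing it form a connected subtree. All three properties hold, so this is a valid tree decomposition of width max|bag| − 1 = 2, and hence tw(G) ≤ 2.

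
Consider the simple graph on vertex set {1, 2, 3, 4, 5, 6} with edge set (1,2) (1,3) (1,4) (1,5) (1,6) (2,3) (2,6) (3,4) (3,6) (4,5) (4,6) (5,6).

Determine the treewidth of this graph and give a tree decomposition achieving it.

Treewidth 3.
Bags: B1 = {1, 3, 4, 6}  B2 = {1, 4, 5, 6}  B3 = {1, 2, 3, 6}
Tree: B1–B2, B1–B3

Every bag has size at most 4, so the width is 4 − 1 = 3 and tw(G) ≤ 3. Conversely, {1, 2, 3, 6} is a clique of size 4, and the vertices of any clique must share a bag in every tree decomposition; so some bag has ≥ 4 vertices and tw(G) ≥ 3. The upper and lower bounds meet at 3, so that is the treewidth.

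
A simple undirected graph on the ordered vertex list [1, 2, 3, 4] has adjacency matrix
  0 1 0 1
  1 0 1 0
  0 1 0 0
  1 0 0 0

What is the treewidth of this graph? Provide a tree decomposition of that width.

Treewidth 1.
One optimal decomposition is:
Bags: B1 = {1, 4}  B2 = {1, 2}  B3 = {2, 3}
Tree: B1–B2, B2–B3

Every bag has size at most 2, so the width is 2 − 1 = 1 and tw(G) ≤ 1. Any graph with an edge has treewidth ≥ 1, and G has the edge 4–1. The upper and lower bounds meet at 1, so that is the treewidth.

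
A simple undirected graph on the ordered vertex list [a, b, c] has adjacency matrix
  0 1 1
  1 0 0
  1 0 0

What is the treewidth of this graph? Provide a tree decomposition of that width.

Treewidth 1.
One optimal decomposition is:
Bags: B1 = {a, b}  B2 = {a, c}
Tree: B1–B2

Each bag holds 2 vertices, so the decomposition has width 1, which upper-bounds the treewidth. Since G has at least one edge (e.g. a–b), it is not an edgeless graph, so tw(G) ≥ 1. Hence tw(G) = 1 exactly.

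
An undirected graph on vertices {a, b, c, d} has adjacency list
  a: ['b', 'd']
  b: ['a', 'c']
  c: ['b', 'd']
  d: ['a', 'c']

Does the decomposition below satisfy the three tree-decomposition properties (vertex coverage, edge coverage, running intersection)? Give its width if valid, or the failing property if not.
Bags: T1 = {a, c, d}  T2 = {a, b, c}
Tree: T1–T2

Every vertex of G appears in some bag (union = {a, b, c, d}); every edge is covered by a bag; and for each vertex v the set of bags containing v is connected in the bag tree. The decomposition is therefore valid. The largest bag has 3 vertices, so the width is 2.

Yes; width 2.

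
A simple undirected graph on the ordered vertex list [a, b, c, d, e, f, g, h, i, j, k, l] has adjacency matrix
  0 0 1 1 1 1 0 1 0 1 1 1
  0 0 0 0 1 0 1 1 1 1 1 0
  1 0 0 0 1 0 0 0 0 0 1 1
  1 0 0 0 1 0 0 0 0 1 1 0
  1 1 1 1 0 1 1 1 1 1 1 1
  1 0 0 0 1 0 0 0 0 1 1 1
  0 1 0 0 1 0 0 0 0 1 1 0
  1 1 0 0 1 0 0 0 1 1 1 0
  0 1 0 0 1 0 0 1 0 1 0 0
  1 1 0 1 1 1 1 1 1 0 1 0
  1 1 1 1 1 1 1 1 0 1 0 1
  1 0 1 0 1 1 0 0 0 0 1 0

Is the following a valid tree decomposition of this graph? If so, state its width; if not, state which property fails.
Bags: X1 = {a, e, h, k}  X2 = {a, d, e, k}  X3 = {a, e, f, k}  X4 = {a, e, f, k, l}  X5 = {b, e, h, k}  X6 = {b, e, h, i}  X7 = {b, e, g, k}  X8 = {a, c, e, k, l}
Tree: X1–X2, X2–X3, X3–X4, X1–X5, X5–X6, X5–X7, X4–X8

A tree decomposition must satisfy three properties: every vertex lies in some bag; for every edge, both endpoints lie together in some bag; and for every vertex, the bags containing it form a connected subtree. Here vertex j appears in no bag, so the decomposition is invalid.

No — vertex j appears in no bag.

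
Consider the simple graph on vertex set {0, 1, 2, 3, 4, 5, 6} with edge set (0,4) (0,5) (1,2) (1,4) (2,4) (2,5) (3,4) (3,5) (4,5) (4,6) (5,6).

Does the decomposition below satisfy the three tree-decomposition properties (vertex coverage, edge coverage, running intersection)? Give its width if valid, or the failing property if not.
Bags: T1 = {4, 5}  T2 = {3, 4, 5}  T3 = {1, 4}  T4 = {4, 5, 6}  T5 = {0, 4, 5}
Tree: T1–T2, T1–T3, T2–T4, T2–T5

A tree decomposition must satisfy three properties: every vertex lies in some bag; for every edge, both endpoints lie together in some bag; and for every vertex, the bags containing it form a connected subtree. Here vertex 2 appears in no bag, so the decomposition is invalid.

No — vertex 2 appears in no bag.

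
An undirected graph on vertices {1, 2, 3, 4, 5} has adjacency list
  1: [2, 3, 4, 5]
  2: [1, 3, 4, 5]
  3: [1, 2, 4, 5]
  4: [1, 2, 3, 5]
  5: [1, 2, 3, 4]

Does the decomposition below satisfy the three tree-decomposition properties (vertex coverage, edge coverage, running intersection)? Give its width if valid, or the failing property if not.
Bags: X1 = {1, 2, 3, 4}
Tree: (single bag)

No — vertex 5 appears in no bag.

A tree decomposition must satisfy three properties: every vertex lies in some bag; for every edge, both endpoints lie together in some bag; and for every vertex, the bags containing it form a connected subtree. Here vertex 5 appears in no bag, so the decomposition is invalid.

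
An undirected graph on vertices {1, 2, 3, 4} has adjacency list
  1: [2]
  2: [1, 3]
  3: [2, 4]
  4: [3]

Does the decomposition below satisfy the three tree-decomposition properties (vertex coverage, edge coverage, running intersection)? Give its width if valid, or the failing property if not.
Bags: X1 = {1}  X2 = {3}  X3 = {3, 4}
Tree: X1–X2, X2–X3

No — vertex 2 appears in no bag.

A tree decomposition must satisfy three properties: every vertex lies in some bag; for every edge, both endpoints lie together in some bag; and for every vertex, the bags containing it form a connected subtree. Here vertex 2 appears in no bag, so the decomposition is invalid.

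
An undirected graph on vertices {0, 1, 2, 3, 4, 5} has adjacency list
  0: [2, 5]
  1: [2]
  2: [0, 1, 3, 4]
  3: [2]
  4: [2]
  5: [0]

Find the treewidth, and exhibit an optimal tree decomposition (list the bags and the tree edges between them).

Each bag holds 2 vertices, so the decomposition has width 1, which upper-bounds the treewidth. Since G has at least one edge (e.g. 5–0), it is not an edgeless graph, so tw(G) ≥ 1. Combining the bounds, tw(G) = 1.

Treewidth 1.
One such decomposition:
Bags: B1 = {0, 5}  B2 = {0, 2}  B3 = {2, 4}  B4 = {2, 3}  B5 = {1, 2}
Tree: B1–B2, B2–B3, B3–B4, B2–B5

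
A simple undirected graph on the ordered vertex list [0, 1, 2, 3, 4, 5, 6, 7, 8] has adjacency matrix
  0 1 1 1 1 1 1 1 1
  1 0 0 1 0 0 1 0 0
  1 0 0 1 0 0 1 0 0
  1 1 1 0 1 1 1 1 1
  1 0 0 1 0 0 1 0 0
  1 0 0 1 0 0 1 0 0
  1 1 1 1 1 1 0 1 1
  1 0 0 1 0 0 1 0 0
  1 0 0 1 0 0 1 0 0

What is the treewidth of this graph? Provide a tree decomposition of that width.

Every bag has size at most 4, so the width is 4 − 1 = 3 and tw(G) ≤ 3. On the other hand G contains the 4-clique {0, 1, 3, 6}. A clique must lie in a single bag of any decomposition, so no decomposition can have width below 3. The upper and lower bounds meet at 3, so that is the treewidth.

Treewidth 3.
One such decomposition:
Bags: B1 = {0, 3, 6, 8}  B2 = {0, 3, 6, 7}  B3 = {0, 2, 3, 6}  B4 = {0, 3, 5, 6}  B5 = {0, 1, 3, 6}  B6 = {0, 3, 4, 6}
Tree: B1–B2, B2–B3, B2–B4, B3–B5, B5–B6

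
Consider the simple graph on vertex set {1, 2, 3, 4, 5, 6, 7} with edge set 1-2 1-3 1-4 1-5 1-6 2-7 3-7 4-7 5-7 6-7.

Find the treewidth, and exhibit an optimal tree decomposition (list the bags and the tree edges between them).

Every bag has size at most 3, so the width is 3 − 1 = 2 and tw(G) ≤ 2. Since 7–6–1–3–7 is a cycle in G, G is not acyclic. Forests are exactly the graphs of treewidth ≤ 1, so tw(G) ≥ 2. Combining the bounds, tw(G) = 2.

Treewidth 2.
One such decomposition:
Bags: B1 = {1, 6, 7}  B2 = {1, 3, 7}  B3 = {1, 4, 7}  B4 = {1, 5, 7}  B5 = {1, 2, 7}
Tree: B1–B2, B2–B3, B3–B4, B4–B5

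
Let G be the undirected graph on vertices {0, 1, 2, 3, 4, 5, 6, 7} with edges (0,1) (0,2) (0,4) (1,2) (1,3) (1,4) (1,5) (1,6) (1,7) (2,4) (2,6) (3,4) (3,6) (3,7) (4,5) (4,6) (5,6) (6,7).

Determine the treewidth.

A width-3 tree decomposition is:
Bags: B1 = {1, 2, 4, 6}  B2 = {1, 4, 5, 6}  B3 = {1, 3, 4, 6}  B4 = {0, 1, 2, 4}  B5 = {1, 3, 6, 7}
Tree: B1–B2, B2–B3, B1–B4, B3–B5
Every bag has size at most 4, so the width is 4 − 1 = 3 and tw(G) ≤ 3. Conversely, {0, 1, 2, 4} is a clique of size 4, and the vertices of any clique must share a bag in every tree decomposition; so some bag has ≥ 4 vertices and tw(G) ≥ 3. Therefore the treewidth is 3.

3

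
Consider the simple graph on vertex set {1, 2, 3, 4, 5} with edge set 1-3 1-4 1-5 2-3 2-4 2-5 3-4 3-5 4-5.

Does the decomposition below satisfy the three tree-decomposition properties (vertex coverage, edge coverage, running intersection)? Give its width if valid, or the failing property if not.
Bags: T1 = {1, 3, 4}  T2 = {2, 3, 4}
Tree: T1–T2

A tree decomposition must satisfy three properties: every vertex lies in some bag; for every edge, both endpoints lie together in some bag; and for every vertex, the bags containing it form a connected subtree. Here vertex 5 appears in no bag, so the decomposition is invalid.

No — vertex 5 appears in no bag.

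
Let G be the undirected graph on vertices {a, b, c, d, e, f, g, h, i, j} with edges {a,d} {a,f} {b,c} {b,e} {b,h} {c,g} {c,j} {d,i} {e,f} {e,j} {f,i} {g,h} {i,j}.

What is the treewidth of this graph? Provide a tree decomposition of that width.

Each bag holds 3 vertices, so the decomposition has width 2, which upper-bounds the treewidth. The edges a–d–i–f–a form a cycle, so G is not a tree and its treewidth is at least 2. Hence tw(G) = 2 exactly.

Treewidth 2.
Bags: B1 = {a, d, f}  B2 = {d, f, i}  B3 = {e, f, i}  B4 = {e, i, j}  B5 = {b, e, j}  B6 = {b, c, j}  B7 = {b, c, h}  B8 = {c, g, h}
Tree: B1–B2, B2–B3, B3–B4, B4–B5, B5–B6, B6–B7, B7–B8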